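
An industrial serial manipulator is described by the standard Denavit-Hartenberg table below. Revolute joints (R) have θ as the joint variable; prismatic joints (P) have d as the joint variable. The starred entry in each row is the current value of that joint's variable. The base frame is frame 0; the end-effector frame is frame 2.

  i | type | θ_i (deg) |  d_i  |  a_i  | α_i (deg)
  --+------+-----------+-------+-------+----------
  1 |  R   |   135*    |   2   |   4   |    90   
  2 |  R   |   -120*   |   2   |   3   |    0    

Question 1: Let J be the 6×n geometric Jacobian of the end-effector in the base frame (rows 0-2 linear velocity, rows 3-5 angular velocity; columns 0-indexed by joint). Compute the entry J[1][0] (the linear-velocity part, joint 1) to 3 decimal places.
axis z_0 = ẑ; lever o_n−o_0 = (-0.3536,3.1820,-0.5981)
cross product → J_v[:, 0] = (-3.1820,-0.3536,0.0000)
J_ω[:, 0] = z_0
entry J[1][0] = -0.3536

-0.354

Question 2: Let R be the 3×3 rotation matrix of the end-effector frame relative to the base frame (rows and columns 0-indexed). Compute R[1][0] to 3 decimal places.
End-effector x-axis (col 0 of R) = (0.3536,-0.3536,-0.8660)
R[1][0] = -0.3536

-0.354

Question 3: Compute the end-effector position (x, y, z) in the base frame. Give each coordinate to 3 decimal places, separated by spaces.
-0.354 3.182 -0.598

after link 1: o_1 = (-2.8284, 2.8284, 2.0000)
after link 2: o_2 = (-0.3536, 3.1820, -0.5981)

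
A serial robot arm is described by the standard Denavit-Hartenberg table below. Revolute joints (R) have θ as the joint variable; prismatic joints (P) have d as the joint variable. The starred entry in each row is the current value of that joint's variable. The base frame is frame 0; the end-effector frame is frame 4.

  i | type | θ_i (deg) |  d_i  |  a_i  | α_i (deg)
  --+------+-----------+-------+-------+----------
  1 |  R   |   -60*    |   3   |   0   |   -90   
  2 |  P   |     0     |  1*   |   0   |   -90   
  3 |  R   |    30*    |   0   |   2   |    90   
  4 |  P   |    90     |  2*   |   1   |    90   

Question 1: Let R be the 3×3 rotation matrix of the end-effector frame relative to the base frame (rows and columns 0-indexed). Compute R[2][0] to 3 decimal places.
End-effector x-axis (col 0 of R) = (0.0000,0.0000,-1.0000)
R[2][0] = -1.0000

-1.000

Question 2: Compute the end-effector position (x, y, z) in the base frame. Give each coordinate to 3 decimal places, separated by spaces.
after link 1: o_1 = (0.0000, 0.0000, 3.0000)
after link 2: o_2 = (0.8660, 0.5000, 3.0000)
after link 3: o_3 = (0.8660, -1.5000, 3.0000)
after link 4: o_4 = (2.8660, -1.5000, 2.0000)

2.866 -1.500 2.000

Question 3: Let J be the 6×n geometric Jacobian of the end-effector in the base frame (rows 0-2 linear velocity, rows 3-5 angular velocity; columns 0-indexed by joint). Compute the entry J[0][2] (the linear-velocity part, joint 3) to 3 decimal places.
axis z_2 = (0.0000,0.0000,-1.0000); lever o_n−o_2 = (2.0000,-2.0000,-1.0000)
cross product → J_v[:, 2] = (-2.0000,-2.0000,-0.0000)
J_ω[:, 2] = z_2
entry J[0][2] = -2.0000

-2.000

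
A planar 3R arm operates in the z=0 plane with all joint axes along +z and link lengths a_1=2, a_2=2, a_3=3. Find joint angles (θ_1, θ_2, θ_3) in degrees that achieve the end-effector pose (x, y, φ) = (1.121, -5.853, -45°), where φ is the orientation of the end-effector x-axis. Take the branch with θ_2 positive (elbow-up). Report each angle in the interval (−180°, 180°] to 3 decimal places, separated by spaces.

wrist centre = target − a_3·(cos φ, sin φ) = (-1.0003, -3.7317)
cos θ_2 = (14.9261−2²−2²)/(2·2·2) = 0.8658; θ_2 = 30.0305° (elbow-up)
β = atan2(-3.7317,-1.0003) = -105.0060°; ψ = atan2(1.0009,3.7315) = 15.0152°
θ_1 = β − ψ = -120.0213°
θ_3 = φ − θ_1 − θ_2 = 44.9908° (wrapped to (-180°,180°])

-120.021 30.030 44.991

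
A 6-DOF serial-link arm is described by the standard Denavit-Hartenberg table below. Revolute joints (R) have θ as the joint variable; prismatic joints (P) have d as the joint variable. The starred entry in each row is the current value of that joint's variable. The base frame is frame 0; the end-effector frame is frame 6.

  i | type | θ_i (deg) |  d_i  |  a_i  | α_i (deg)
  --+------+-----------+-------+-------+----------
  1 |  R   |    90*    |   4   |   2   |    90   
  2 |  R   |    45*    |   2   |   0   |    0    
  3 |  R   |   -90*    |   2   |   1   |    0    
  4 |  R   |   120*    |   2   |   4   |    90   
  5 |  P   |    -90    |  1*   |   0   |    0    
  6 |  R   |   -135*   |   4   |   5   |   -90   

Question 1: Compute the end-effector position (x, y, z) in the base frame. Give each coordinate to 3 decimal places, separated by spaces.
9.536 7.657 2.447

after link 1: o_1 = (0.0000, 2.0000, 4.0000)
after link 2: o_2 = (2.0000, 2.0000, 4.0000)
after link 3: o_3 = (4.0000, 2.7071, 3.2929)
after link 4: o_4 = (6.0000, 3.7424, 7.1566)
after link 5: o_5 = (6.0000, 4.7083, 6.8978)
after link 6: o_6 = (9.5355, 7.6569, 2.4474)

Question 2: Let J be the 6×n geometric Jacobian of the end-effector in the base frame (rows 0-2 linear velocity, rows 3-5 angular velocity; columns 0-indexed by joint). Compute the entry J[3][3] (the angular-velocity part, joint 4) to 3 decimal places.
axis z_3 = (1.0000,-0.0000,0.0000); lever o_n−o_3 = (5.5355,4.9498,-0.8455)
cross product → J_v[:, 3] = (-0.0000,0.8455,4.9498)
J_ω[:, 3] = z_3
entry J[3][3] = 1.0000

1.000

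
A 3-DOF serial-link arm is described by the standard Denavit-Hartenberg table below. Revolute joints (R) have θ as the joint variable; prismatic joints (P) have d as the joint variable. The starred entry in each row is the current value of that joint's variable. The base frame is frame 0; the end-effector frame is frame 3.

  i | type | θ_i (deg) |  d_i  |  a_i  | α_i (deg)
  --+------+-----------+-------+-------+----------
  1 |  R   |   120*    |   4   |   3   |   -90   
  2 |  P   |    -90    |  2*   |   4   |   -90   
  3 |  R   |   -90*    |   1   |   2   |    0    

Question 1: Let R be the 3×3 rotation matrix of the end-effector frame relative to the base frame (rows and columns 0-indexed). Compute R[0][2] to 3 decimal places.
End-effector z-axis (col 2 of R) = (-0.5000,0.8660,-0.0000)
R[0][2] = -0.5000

-0.500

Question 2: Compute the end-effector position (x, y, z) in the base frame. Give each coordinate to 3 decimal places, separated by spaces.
-5.464 1.464 8.000

after link 1: o_1 = (-1.5000, 2.5981, 4.0000)
after link 2: o_2 = (-3.2321, 1.5981, 8.0000)
after link 3: o_3 = (-5.4641, 1.4641, 8.0000)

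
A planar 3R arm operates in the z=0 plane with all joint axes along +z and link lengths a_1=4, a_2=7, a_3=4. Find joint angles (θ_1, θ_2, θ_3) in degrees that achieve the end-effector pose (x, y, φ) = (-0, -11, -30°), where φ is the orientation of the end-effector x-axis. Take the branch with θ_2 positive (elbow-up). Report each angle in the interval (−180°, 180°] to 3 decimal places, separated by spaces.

-150.000 60.000 60.000

wrist centre = target − a_3·(cos φ, sin φ) = (-3.4641, -9.0000)
cos θ_2 = (93.0000−4²−7²)/(2·4·7) = 0.5000; θ_2 = 60.0000° (elbow-up)
β = atan2(-9.0000,-3.4641) = -111.0517°; ψ = atan2(6.0622,7.5000) = 38.9483°
θ_1 = β − ψ = -150.0000°
θ_3 = φ − θ_1 − θ_2 = 60.0000° (wrapped to (-180°,180°])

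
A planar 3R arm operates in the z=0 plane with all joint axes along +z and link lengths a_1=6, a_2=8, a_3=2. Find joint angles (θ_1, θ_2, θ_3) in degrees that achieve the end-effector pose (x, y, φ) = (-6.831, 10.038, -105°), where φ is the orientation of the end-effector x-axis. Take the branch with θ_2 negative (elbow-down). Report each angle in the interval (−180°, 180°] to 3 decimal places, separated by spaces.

wrist centre = target − a_3·(cos φ, sin φ) = (-6.3134, 11.9699)
cos θ_2 = (183.1359−6²−8²)/(2·6·8) = 0.8660; θ_2 = -30.0030° (elbow-down)
β = atan2(11.9699,-6.3134) = 117.8089°; ψ = atan2(-4.0004,12.9280) = -17.1939°
θ_1 = β − ψ = 135.0028°
θ_3 = φ − θ_1 − θ_2 = 150.0003° (wrapped to (-180°,180°])

135.003 -30.003 150.000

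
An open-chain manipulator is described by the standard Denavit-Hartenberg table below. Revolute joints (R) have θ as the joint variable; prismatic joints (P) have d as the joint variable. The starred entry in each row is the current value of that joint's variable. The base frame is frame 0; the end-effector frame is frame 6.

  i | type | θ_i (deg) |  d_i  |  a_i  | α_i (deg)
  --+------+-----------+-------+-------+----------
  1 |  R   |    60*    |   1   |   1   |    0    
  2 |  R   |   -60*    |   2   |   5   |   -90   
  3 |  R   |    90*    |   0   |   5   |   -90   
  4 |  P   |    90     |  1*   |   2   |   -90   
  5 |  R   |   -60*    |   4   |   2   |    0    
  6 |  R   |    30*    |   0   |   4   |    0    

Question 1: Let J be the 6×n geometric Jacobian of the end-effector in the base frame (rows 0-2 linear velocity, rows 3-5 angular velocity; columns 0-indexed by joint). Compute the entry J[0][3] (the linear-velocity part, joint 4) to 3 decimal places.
prismatic axis z_3 = (-1.0000,0.0000,-0.0000)
J_v[:, 3] = z_3; J_ω[:, 3] = (0,0,0)
entry J[0][3] = -1.0000

-1.000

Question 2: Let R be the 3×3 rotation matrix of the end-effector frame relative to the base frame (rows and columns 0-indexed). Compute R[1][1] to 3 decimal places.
-0.500

End-effector y-axis (col 1 of R) = (0.8660,-0.5000,0.0000)
R[1][1] = -0.5000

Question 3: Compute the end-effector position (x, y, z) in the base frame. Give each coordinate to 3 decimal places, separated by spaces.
after link 1: o_1 = (0.5000, 0.8660, 1.0000)
after link 2: o_2 = (5.5000, 0.8660, 3.0000)
after link 3: o_3 = (5.5000, 0.8660, -2.0000)
after link 4: o_4 = (4.5000, -1.1340, -2.0000)
after link 5: o_5 = (2.7679, -2.1340, 2.0000)
after link 6: o_6 = (0.7679, -5.5981, 2.0000)

0.768 -5.598 2.000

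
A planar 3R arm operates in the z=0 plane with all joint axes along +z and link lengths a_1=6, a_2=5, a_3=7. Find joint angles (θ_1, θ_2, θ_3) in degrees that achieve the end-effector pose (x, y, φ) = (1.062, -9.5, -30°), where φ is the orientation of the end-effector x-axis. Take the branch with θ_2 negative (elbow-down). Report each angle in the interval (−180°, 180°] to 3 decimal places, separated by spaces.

-90.002 -89.998 150.000

wrist centre = target − a_3·(cos φ, sin φ) = (-5.0002, -6.0000)
cos θ_2 = (61.0018−6²−5²)/(2·6·5) = 0.0000; θ_2 = -89.9983° (elbow-down)
β = atan2(-6.0000,-5.0002) = -129.8066°; ψ = atan2(-5.0000,6.0001) = -39.8049°
θ_1 = β − ψ = -90.0017°
θ_3 = φ − θ_1 − θ_2 = 150.0000° (wrapped to (-180°,180°])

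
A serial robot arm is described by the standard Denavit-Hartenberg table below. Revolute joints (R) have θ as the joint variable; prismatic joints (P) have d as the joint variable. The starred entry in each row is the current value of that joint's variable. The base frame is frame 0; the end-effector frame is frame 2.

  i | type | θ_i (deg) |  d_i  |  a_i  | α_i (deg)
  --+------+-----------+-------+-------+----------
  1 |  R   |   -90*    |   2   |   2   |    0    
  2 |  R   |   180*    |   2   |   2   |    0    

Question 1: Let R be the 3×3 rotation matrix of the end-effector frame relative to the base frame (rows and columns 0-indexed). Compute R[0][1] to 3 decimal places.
-1.000

End-effector y-axis (col 1 of R) = (-1.0000,0.0000,0.0000)
R[0][1] = -1.0000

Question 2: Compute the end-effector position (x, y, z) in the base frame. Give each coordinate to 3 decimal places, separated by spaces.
after link 1: o_1 = (0.0000, -2.0000, 2.0000)
after link 2: o_2 = (0.0000, 0.0000, 4.0000)

0.000 0.000 4.000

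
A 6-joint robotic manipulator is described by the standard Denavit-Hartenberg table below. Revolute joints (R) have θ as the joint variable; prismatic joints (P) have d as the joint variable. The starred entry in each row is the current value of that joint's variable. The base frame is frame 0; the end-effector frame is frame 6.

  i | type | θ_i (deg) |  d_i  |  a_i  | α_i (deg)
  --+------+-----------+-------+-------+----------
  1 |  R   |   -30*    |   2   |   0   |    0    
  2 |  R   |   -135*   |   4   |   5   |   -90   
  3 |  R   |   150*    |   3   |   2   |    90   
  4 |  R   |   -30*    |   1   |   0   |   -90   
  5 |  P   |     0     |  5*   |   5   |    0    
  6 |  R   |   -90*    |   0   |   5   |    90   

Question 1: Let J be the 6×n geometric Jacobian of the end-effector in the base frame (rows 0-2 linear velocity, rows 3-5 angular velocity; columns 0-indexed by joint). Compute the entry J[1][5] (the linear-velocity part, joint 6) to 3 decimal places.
3.385

axis z_5 = (0.6424,-0.7244,-0.2500); lever o_n−o_5 = (-2.4148,-0.6470,-4.3301)
cross product → J_v[:, 5] = (2.9752,3.3854,-2.1651)
J_ω[:, 5] = z_5
entry J[1][5] = 3.3854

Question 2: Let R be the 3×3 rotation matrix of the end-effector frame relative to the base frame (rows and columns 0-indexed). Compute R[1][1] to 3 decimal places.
End-effector y-axis (col 1 of R) = (0.6424,-0.7244,-0.2500)
R[1][1] = -0.7244

-0.724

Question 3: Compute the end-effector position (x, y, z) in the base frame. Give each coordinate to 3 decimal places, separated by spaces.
after link 1: o_1 = (0.0000, 0.0000, 2.0000)
after link 2: o_2 = (-4.8296, -1.2941, 6.0000)
after link 3: o_3 = (-2.3801, -3.7436, 5.0000)
after link 4: o_4 = (-2.8631, -3.8730, 4.1340)
after link 5: o_5 = (3.3241, -4.1098, 0.7189)
after link 6: o_6 = (0.9093, -4.7569, -3.6112)

0.909 -4.757 -3.611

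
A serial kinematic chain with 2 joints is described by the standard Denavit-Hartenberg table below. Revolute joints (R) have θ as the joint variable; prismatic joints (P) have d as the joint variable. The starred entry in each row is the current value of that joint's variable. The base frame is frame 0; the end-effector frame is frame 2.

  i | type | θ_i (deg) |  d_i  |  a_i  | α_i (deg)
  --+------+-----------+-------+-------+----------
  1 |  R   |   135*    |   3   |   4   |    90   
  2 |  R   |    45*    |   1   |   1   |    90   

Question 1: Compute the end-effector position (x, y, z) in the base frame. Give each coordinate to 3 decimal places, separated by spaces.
after link 1: o_1 = (-2.8284, 2.8284, 3.0000)
after link 2: o_2 = (-2.6213, 4.0355, 3.7071)

-2.621 4.036 3.707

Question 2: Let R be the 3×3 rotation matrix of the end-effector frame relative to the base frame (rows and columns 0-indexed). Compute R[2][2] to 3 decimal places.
-0.707

End-effector z-axis (col 2 of R) = (-0.5000,0.5000,-0.7071)
R[2][2] = -0.7071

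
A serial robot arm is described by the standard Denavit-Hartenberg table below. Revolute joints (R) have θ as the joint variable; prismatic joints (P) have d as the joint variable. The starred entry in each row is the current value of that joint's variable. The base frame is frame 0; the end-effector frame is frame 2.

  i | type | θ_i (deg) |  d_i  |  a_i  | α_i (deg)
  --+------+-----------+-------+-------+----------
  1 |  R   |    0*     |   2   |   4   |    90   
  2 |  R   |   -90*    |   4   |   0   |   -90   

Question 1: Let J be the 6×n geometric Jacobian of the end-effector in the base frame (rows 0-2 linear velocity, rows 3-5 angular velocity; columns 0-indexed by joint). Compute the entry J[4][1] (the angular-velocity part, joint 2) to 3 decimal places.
-1.000

axis z_1 = (0.0000,-1.0000,0.0000); lever o_n−o_1 = (0.0000,-4.0000,0.0000)
cross product → J_v[:, 1] = (-0.0000,0.0000,0.0000)
J_ω[:, 1] = z_1
entry J[4][1] = -1.0000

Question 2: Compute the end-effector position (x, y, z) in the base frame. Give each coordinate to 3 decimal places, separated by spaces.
after link 1: o_1 = (4.0000, 0.0000, 2.0000)
after link 2: o_2 = (4.0000, -4.0000, 2.0000)

4.000 -4.000 2.000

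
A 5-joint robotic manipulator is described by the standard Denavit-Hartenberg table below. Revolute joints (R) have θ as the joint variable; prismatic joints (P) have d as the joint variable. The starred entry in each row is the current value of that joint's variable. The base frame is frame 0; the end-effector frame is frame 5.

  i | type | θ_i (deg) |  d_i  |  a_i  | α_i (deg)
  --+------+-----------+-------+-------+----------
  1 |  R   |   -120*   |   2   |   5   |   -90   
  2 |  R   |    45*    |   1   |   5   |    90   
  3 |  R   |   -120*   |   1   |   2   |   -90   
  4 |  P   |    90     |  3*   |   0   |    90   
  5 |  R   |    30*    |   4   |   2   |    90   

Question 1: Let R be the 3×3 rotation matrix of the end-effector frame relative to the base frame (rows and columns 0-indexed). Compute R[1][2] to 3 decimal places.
End-effector z-axis (col 2 of R) = (0.8169,0.5490,0.1768)
R[1][2] = 0.5490

0.549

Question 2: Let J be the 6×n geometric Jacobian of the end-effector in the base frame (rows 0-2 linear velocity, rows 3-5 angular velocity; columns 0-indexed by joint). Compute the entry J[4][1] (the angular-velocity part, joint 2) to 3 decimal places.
-0.500

axis z_1 = (0.8660,-0.5000,0.0000); lever o_n−o_1 = (-7.0391,0.2003,-4.3813)
cross product → J_v[:, 1] = (2.1907,3.7944,-3.3461)
J_ω[:, 1] = z_1
entry J[4][1] = -0.5000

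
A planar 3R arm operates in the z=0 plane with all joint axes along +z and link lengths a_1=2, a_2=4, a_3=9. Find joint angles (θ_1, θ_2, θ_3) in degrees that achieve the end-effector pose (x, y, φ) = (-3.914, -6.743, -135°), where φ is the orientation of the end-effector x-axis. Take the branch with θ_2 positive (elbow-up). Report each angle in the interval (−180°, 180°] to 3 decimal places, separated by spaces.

wrist centre = target − a_3·(cos φ, sin φ) = (2.4500, -0.3790)
cos θ_2 = (6.1460−2²−4²)/(2·2·4) = -0.8659; θ_2 = 149.9829° (elbow-up)
β = atan2(-0.3790,2.4500) = -8.7946°; ψ = atan2(2.0010,-1.4635) = 126.1808°
θ_1 = β − ψ = -134.9754°
θ_3 = φ − θ_1 − θ_2 = -150.0075° (wrapped to (-180°,180°])

-134.975 149.983 -150.007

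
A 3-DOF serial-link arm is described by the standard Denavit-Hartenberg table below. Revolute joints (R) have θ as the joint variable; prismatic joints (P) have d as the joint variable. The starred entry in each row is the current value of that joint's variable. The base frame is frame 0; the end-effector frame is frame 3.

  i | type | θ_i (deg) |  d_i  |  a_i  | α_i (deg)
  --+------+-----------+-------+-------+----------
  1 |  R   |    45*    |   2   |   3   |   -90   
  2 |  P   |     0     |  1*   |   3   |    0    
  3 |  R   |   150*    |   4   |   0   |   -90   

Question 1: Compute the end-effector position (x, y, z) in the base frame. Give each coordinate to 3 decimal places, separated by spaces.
after link 1: o_1 = (2.1213, 2.1213, 2.0000)
after link 2: o_2 = (3.5355, 4.9497, 2.0000)
after link 3: o_3 = (0.7071, 7.7782, 2.0000)

0.707 7.778 2.000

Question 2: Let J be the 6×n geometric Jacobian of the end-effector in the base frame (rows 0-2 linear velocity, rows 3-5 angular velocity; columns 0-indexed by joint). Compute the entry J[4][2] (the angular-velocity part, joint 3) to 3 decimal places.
axis z_2 = (-0.7071,0.7071,0.0000); lever o_n−o_2 = (-2.8284,2.8284,0.0000)
cross product → J_v[:, 2] = (0.0000,0.0000,-0.0000)
J_ω[:, 2] = z_2
entry J[4][2] = 0.7071

0.707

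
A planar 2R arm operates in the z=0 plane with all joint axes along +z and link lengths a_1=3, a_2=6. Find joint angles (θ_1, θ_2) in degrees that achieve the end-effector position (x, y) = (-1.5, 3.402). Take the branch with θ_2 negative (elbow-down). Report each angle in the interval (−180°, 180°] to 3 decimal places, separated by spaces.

-120.003 -149.998

cos θ_2 = (13.8236−3²−6²)/(2·3·6) = -0.8660; θ_2 = -149.9983° (elbow-down)
β = atan2(3.4020,-1.5000) = 113.7935°; ψ = atan2(-3.0001,-2.1961) = -126.2036°
θ_1 = β − ψ = 239.9971°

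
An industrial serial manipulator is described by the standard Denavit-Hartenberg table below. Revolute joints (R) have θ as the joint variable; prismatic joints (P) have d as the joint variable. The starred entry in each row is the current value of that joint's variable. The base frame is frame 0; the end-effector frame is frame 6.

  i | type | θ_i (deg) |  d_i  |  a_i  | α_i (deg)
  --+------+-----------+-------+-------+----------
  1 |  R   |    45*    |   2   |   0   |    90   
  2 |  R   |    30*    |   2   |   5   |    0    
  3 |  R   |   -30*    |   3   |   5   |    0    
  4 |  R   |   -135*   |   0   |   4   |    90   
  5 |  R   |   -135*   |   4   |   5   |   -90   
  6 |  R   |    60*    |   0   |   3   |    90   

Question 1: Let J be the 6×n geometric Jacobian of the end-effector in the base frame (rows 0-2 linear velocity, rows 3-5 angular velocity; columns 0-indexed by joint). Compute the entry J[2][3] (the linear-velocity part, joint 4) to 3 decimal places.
axis z_3 = (0.7071,-0.7071,0.0000); lever o_n−o_3 = (-3.6529,2.8471,1.4129)
cross product → J_v[:, 3] = (-0.9991,-0.9991,-0.5697)
J_ω[:, 3] = z_3
entry J[2][3] = -0.5697

-0.570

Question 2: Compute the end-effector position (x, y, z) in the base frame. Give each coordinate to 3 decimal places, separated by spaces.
6.480 5.909 5.913

after link 1: o_1 = (0.0000, 0.0000, 2.0000)
after link 2: o_2 = (4.4761, 1.6476, 4.5000)
after link 3: o_3 = (10.1329, 3.0619, 4.5000)
after link 4: o_4 = (8.1329, 1.0619, 1.6716)
after link 5: o_5 = (5.4007, 3.3296, 7.0000)
after link 6: o_6 = (6.4801, 5.9090, 5.9129)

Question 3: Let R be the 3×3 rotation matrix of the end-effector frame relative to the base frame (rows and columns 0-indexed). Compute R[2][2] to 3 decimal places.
End-effector z-axis (col 2 of R) = (-0.3768,0.4892,0.7866)
R[2][2] = 0.7866

0.787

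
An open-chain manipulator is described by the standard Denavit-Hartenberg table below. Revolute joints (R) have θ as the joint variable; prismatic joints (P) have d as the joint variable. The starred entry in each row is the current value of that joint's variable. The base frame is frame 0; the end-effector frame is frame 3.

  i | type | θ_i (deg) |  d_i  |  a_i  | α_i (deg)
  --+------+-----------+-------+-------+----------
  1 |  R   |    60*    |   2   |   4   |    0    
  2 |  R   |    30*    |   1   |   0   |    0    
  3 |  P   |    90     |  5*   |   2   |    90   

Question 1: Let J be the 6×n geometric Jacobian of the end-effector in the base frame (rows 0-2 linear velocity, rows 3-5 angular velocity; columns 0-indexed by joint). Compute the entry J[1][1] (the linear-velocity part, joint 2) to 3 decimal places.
axis z_1 = (0.0000,0.0000,1.0000); lever o_n−o_1 = (-2.0000,0.0000,6.0000)
cross product → J_v[:, 1] = (-0.0000,-2.0000,0.0000)
J_ω[:, 1] = z_1
entry J[1][1] = -2.0000

-2.000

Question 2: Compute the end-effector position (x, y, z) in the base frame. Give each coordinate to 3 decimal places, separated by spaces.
after link 1: o_1 = (2.0000, 3.4641, 2.0000)
after link 2: o_2 = (2.0000, 3.4641, 3.0000)
after link 3: o_3 = (0.0000, 3.4641, 8.0000)

0.000 3.464 8.000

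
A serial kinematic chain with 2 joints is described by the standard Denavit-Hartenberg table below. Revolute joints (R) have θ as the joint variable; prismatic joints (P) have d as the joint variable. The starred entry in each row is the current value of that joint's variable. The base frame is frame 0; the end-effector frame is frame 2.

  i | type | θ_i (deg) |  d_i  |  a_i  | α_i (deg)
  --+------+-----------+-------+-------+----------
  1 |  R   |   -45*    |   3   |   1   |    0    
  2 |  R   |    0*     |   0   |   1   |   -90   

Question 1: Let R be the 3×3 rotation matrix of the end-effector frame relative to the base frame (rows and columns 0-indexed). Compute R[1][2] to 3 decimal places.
End-effector z-axis (col 2 of R) = (0.7071,0.7071,0.0000)
R[1][2] = 0.7071

0.707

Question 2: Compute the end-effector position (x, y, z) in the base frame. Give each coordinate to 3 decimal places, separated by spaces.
after link 1: o_1 = (0.7071, -0.7071, 3.0000)
after link 2: o_2 = (1.4142, -1.4142, 3.0000)

1.414 -1.414 3.000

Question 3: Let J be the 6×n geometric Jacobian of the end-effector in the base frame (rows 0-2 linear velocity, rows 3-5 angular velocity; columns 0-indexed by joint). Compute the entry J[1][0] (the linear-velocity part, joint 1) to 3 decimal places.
axis z_0 = ẑ; lever o_n−o_0 = (1.4142,-1.4142,3.0000)
cross product → J_v[:, 0] = (1.4142,1.4142,-0.0000)
J_ω[:, 0] = z_0
entry J[1][0] = 1.4142

1.414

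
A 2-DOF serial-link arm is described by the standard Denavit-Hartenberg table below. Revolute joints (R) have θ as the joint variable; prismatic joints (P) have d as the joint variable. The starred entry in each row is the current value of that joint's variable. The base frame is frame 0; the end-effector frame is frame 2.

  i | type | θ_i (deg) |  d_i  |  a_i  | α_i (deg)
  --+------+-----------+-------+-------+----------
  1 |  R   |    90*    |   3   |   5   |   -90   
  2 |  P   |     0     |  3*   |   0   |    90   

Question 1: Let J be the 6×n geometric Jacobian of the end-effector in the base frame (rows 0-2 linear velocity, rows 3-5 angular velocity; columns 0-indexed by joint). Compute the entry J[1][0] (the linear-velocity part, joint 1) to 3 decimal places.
axis z_0 = ẑ; lever o_n−o_0 = (-3.0000,5.0000,3.0000)
cross product → J_v[:, 0] = (-5.0000,-3.0000,0.0000)
J_ω[:, 0] = z_0
entry J[1][0] = -3.0000

-3.000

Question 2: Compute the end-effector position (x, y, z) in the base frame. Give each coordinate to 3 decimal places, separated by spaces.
-3.000 5.000 3.000

after link 1: o_1 = (0.0000, 5.0000, 3.0000)
after link 2: o_2 = (-3.0000, 5.0000, 3.0000)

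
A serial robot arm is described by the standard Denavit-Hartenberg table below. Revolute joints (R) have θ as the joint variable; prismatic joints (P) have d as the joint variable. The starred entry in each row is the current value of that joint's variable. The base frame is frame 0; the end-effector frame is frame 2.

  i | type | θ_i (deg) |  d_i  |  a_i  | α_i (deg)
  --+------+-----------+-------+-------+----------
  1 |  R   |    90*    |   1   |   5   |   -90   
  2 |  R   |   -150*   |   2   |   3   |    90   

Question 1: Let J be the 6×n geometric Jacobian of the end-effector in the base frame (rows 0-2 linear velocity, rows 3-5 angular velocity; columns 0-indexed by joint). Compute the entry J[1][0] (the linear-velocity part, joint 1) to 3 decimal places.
-2.000

axis z_0 = ẑ; lever o_n−o_0 = (-2.0000,2.4019,2.5000)
cross product → J_v[:, 0] = (-2.4019,-2.0000,0.0000)
J_ω[:, 0] = z_0
entry J[1][0] = -2.0000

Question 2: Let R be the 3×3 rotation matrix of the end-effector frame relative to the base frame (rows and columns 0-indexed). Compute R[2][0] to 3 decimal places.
End-effector x-axis (col 0 of R) = (-0.0000,-0.8660,0.5000)
R[2][0] = 0.5000

0.500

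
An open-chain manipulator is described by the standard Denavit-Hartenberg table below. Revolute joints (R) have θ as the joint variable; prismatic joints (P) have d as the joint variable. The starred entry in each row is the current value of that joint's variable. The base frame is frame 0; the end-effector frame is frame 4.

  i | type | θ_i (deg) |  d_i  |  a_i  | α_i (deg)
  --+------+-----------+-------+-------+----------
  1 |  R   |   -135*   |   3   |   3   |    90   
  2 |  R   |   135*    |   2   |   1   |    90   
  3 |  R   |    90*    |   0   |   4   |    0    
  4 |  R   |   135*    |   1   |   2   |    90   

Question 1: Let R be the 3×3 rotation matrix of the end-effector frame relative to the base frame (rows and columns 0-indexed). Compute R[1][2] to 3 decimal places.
0.146

End-effector z-axis (col 2 of R) = (-0.8536,0.1464,-0.5000)
R[1][2] = 0.1464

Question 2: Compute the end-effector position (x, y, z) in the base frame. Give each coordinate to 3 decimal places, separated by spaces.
after link 1: o_1 = (-2.1213, -2.1213, 3.0000)
after link 2: o_2 = (-3.0355, -0.2071, 3.7071)
after link 3: o_3 = (-5.8640, 2.6213, 3.7071)
after link 4: o_4 = (-6.0711, 0.4142, 3.4142)

-6.071 0.414 3.414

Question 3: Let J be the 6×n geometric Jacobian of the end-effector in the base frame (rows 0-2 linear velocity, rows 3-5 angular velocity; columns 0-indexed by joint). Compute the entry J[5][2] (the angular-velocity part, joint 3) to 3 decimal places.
0.707

axis z_2 = (-0.5000,-0.5000,0.7071); lever o_n−o_2 = (-3.0355,0.6213,-0.2929)
cross product → J_v[:, 2] = (-0.2929,-2.2929,-1.8284)
J_ω[:, 2] = z_2
entry J[5][2] = 0.7071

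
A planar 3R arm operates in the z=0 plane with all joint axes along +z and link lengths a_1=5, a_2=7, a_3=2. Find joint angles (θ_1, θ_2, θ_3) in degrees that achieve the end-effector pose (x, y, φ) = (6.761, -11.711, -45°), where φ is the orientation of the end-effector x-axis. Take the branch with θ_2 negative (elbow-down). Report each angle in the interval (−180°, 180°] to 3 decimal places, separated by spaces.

-44.992 -30.016 30.008

wrist centre = target − a_3·(cos φ, sin φ) = (5.3468, -10.2968)
cos θ_2 = (134.6119−5²−7²)/(2·5·7) = 0.8659; θ_2 = -30.0161° (elbow-down)
β = atan2(-10.2968,5.3468) = -62.5586°; ψ = atan2(-3.5017,11.0612) = -17.5665°
θ_1 = β − ψ = -44.9921°
θ_3 = φ − θ_1 − θ_2 = 30.0082° (wrapped to (-180°,180°])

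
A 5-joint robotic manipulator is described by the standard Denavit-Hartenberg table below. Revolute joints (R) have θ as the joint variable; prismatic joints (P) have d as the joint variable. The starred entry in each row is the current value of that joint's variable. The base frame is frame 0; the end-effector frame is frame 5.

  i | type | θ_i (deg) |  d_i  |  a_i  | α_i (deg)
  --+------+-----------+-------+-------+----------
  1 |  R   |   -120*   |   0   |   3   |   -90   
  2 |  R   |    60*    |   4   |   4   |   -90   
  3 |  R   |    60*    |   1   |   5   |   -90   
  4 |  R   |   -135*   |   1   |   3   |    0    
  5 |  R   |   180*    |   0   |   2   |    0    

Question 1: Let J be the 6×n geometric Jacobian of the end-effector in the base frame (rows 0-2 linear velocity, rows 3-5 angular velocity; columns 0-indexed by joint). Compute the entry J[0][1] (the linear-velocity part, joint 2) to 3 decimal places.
2.713

axis z_1 = (0.8660,-0.5000,0.0000); lever o_n−o_1 = (-0.7695,-0.8973,-5.4265)
cross product → J_v[:, 1] = (2.7133,4.6995,-1.1618)
J_ω[:, 1] = z_1
entry J[0][1] = 2.7133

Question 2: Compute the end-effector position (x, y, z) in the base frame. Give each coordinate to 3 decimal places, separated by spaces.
after link 1: o_1 = (-1.5000, -2.5981, 0.0000)
after link 2: o_2 = (0.9641, -6.3301, -3.4641)
after link 3: o_3 = (-2.9779, -4.4976, -6.1292)
after link 4: o_4 = (-0.4197, -2.7409, -5.5213)
after link 5: o_5 = (-2.2695, -3.4954, -5.4265)

-2.269 -3.495 -5.427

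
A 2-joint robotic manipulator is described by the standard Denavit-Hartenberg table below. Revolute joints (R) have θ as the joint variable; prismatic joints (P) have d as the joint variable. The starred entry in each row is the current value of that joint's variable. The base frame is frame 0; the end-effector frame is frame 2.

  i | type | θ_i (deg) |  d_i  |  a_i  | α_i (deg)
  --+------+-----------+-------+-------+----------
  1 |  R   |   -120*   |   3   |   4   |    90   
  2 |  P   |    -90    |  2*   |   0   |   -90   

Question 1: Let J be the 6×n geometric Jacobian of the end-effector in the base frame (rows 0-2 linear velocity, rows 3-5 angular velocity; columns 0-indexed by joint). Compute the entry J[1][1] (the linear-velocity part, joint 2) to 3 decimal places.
0.500

prismatic axis z_1 = (-0.8660,0.5000,0.0000)
J_v[:, 1] = z_1; J_ω[:, 1] = (0,0,0)
entry J[1][1] = 0.5000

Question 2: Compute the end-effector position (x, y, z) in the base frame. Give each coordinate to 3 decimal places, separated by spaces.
-3.732 -2.464 3.000

after link 1: o_1 = (-2.0000, -3.4641, 3.0000)
after link 2: o_2 = (-3.7321, -2.4641, 3.0000)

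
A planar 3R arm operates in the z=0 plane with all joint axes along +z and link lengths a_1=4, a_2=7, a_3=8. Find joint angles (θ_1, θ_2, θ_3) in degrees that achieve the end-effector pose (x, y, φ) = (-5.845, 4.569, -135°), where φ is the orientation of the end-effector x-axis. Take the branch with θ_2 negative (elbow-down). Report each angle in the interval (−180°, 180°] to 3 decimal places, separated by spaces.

119.994 -44.992 149.998

wrist centre = target − a_3·(cos φ, sin φ) = (-0.1881, 10.2259)
cos θ_2 = (104.6035−4²−7²)/(2·4·7) = 0.7072; θ_2 = -44.9920° (elbow-down)
β = atan2(10.2259,-0.1881) = 91.0541°; ψ = atan2(-4.9491,8.9504) = -28.9400°
θ_1 = β − ψ = 119.9940°
θ_3 = φ − θ_1 − θ_2 = 149.9980° (wrapped to (-180°,180°])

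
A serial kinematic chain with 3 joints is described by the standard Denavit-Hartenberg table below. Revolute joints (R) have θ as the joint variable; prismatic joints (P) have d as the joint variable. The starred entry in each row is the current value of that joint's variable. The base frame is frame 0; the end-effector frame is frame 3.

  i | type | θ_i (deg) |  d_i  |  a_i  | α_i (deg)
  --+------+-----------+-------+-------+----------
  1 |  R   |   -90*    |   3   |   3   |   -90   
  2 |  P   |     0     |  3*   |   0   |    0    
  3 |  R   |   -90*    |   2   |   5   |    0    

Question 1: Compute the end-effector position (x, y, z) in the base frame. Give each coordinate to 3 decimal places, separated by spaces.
after link 1: o_1 = (0.0000, -3.0000, 3.0000)
after link 2: o_2 = (3.0000, -3.0000, 3.0000)
after link 3: o_3 = (5.0000, -3.0000, 8.0000)

5.000 -3.000 8.000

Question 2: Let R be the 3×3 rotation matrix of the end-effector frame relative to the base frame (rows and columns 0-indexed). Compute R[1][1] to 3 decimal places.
-1.000

End-effector y-axis (col 1 of R) = (0.0000,-1.0000,-0.0000)
R[1][1] = -1.0000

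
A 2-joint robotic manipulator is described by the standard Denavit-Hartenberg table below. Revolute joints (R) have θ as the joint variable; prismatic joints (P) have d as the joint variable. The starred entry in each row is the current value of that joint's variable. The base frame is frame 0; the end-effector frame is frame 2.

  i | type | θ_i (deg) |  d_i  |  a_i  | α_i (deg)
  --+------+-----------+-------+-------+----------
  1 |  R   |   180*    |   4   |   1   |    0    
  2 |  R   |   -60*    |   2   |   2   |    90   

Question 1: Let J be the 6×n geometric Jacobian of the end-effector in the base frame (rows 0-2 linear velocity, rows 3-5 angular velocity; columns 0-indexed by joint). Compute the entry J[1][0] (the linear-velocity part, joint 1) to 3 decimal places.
axis z_0 = ẑ; lever o_n−o_0 = (-2.0000,1.7321,6.0000)
cross product → J_v[:, 0] = (-1.7321,-2.0000,0.0000)
J_ω[:, 0] = z_0
entry J[1][0] = -2.0000

-2.000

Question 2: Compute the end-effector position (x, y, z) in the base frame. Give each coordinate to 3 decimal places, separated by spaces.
after link 1: o_1 = (-1.0000, 0.0000, 4.0000)
after link 2: o_2 = (-2.0000, 1.7321, 6.0000)

-2.000 1.732 6.000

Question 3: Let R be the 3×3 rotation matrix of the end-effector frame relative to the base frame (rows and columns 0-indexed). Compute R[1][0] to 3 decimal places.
0.866

End-effector x-axis (col 0 of R) = (-0.5000,0.8660,0.0000)
R[1][0] = 0.8660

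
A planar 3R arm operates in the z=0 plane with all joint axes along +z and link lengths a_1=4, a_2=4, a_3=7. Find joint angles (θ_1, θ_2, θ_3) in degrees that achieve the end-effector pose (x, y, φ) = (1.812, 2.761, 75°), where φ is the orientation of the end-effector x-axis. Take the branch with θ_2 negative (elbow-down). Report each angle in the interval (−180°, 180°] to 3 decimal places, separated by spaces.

-30.000 -119.992 -135.008

wrist centre = target − a_3·(cos φ, sin φ) = (0.0003, -4.0005)
cos θ_2 = (16.0038−4²−4²)/(2·4·4) = -0.4999; θ_2 = -119.9920° (elbow-down)
β = atan2(-4.0005,0.0003) = -89.9962°; ψ = atan2(-3.4644,2.0005) = -59.9960°
θ_1 = β − ψ = -30.0002°
θ_3 = φ − θ_1 − θ_2 = -135.0078° (wrapped to (-180°,180°])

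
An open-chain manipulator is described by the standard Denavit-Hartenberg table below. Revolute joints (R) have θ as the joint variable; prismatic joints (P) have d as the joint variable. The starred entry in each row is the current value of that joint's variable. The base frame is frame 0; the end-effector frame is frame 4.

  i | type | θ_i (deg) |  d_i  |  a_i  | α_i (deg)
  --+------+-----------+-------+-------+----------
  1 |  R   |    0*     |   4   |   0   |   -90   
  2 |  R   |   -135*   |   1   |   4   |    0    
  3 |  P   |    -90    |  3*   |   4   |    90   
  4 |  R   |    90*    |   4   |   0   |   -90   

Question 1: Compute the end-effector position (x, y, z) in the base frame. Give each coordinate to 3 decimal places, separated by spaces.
-2.828 4.000 1.172

after link 1: o_1 = (0.0000, 0.0000, 4.0000)
after link 2: o_2 = (-2.8284, 1.0000, 6.8284)
after link 3: o_3 = (-5.6569, 4.0000, 4.0000)
after link 4: o_4 = (-2.8284, 4.0000, 1.1716)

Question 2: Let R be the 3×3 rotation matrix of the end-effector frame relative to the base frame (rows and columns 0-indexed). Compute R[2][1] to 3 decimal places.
End-effector y-axis (col 1 of R) = (-0.7071,-0.0000,0.7071)
R[2][1] = 0.7071

0.707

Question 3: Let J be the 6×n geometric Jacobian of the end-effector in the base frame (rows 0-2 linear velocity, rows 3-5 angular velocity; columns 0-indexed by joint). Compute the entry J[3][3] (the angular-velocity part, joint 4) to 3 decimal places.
axis z_3 = (0.7071,0.0000,-0.7071); lever o_n−o_3 = (2.8284,0.0000,-2.8284)
cross product → J_v[:, 3] = (-0.0000,0.0000,-0.0000)
J_ω[:, 3] = z_3
entry J[3][3] = 0.7071

0.707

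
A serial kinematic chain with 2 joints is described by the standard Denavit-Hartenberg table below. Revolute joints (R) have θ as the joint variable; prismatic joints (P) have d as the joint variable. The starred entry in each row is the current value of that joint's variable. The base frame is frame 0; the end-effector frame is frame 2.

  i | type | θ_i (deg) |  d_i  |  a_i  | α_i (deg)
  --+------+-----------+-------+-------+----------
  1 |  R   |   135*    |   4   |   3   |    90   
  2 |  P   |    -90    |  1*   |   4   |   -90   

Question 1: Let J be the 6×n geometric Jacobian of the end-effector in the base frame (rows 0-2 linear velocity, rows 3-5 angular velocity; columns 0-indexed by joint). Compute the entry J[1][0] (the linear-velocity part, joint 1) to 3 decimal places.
axis z_0 = ẑ; lever o_n−o_0 = (-1.4142,2.8284,0.0000)
cross product → J_v[:, 0] = (-2.8284,-1.4142,0.0000)
J_ω[:, 0] = z_0
entry J[1][0] = -1.4142

-1.414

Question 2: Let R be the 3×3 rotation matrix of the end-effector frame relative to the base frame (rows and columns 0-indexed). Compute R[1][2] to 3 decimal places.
End-effector z-axis (col 2 of R) = (-0.7071,0.7071,0.0000)
R[1][2] = 0.7071

0.707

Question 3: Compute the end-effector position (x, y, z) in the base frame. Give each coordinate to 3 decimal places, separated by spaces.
-1.414 2.828 0.000

after link 1: o_1 = (-2.1213, 2.1213, 4.0000)
after link 2: o_2 = (-1.4142, 2.8284, 0.0000)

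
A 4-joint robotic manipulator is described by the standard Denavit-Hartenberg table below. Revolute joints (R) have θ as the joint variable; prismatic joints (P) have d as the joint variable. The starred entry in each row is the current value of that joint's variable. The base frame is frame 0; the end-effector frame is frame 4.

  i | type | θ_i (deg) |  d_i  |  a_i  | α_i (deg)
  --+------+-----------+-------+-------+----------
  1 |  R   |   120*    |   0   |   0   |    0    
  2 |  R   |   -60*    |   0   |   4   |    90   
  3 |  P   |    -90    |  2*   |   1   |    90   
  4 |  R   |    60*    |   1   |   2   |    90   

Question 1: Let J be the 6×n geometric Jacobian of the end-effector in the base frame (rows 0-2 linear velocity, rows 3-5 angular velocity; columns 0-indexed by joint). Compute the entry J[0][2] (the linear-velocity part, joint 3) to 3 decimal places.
prismatic axis z_2 = (0.8660,-0.5000,0.0000)
J_v[:, 2] = z_2; J_ω[:, 2] = (0,0,0)
entry J[0][2] = 0.8660

0.866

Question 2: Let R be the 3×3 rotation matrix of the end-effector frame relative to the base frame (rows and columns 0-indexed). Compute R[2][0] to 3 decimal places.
-0.500

End-effector x-axis (col 0 of R) = (0.7500,-0.4330,-0.5000)
R[2][0] = -0.5000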